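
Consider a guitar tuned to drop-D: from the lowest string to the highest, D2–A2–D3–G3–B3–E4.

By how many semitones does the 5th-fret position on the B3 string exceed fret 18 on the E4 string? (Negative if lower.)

-18 semitones

B3 at fret 5 → E4 (MIDI 64); E4 at fret 18 → A#5 (MIDI 82).
64 − 82 = -18, so the two pitches are 18 semitones apart.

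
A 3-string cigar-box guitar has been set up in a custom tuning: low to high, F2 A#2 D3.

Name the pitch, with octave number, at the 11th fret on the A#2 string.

A3

The open A#2 string plus 11 semitones: A#–B–C–C#–…–G–G#–A.
The walk passes from B into C once, so the octave number goes from 2 to 3.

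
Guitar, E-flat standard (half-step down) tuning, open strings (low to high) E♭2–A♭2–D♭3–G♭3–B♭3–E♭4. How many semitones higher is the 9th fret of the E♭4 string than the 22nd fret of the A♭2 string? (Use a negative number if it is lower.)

6 semitones

E♭4 at fret 9 → C5 (MIDI 72); A♭2 at fret 22 → G♭4 (MIDI 66).
72 − 66 = 6, so the two pitches are 6 semitones apart.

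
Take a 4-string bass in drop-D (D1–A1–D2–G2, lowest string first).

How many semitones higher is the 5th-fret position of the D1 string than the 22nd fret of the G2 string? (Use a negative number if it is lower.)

D1 at fret 5 → G1 (MIDI 31); G2 at fret 22 → F4 (MIDI 65).
31 − 65 = -34, so the two pitches are 34 semitones apart.

-34 semitones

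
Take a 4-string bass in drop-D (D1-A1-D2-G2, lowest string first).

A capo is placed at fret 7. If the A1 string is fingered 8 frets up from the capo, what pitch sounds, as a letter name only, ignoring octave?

C

The capo raises the open A1 by 7 semitones to E2; fretting 8 more gives A1 + 7 + 8 = A1 + 15 semitones, landing on C.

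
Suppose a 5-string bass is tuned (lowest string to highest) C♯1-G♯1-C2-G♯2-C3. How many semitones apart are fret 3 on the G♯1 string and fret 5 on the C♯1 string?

G♯1 at fret 3 → B1 (MIDI 35); C♯1 at fret 5 → F♯1 (MIDI 30).
35 − 30 = 5, so the two pitches are 5 semitones apart, with B1 the higher.

5 semitones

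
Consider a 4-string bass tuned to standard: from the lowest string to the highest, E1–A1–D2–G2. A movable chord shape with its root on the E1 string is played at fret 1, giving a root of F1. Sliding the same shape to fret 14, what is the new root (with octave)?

F#2

Moving from fret 1 to fret 14 shifts the root by 13 semitones.
F1 up 13 semitones is F#2.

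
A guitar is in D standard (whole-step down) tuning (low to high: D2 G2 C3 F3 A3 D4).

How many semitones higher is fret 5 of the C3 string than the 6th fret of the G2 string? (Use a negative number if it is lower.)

C3 at fret 5 → F3 (MIDI 53); G2 at fret 6 → C#3 (MIDI 49).
53 − 49 = 4, so the two pitches are 4 semitones apart.

4 semitones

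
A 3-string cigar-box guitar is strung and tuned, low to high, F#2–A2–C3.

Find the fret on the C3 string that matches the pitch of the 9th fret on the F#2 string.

F#2 at fret 9 is F#2 + 9 semitones = D#3.
The open C3 string is 6 semitones above the open F#2, so the same pitch on the C3 string lies at fret 9 − 6 = 3.

3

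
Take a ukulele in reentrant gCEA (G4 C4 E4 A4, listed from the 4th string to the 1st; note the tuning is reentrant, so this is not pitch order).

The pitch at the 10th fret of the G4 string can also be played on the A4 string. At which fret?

8

Fret 10 on G4 is MIDI 67 + 10 = 77 (F5). On the A4 string (open MIDI 69), that pitch is 77 − 69 = fret 8.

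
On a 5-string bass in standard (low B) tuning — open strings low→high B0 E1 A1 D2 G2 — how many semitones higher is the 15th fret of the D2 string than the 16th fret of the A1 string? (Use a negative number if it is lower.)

4 semitones

D2 at fret 15 → F3 (MIDI 53); A1 at fret 16 → C#3 (MIDI 49).
53 − 49 = 4, so the two pitches are 4 semitones apart.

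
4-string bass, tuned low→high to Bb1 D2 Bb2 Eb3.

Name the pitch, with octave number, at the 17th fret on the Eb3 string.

Each fret is one semitone, so Eb3 + 17 = Ab4.
(Equivalently spelled G#4.)

Ab4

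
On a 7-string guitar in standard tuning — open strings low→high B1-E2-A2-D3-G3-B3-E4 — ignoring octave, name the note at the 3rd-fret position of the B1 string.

D

B1 is MIDI 35. Adding 3 gives 38; 38 mod 12 = 2, i.e. D.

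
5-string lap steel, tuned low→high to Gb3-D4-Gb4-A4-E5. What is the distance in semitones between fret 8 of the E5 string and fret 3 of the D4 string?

E5 at fret 8 → C6 (MIDI 84); D4 at fret 3 → F4 (MIDI 65).
84 − 65 = 19, so the two pitches are 19 semitones apart, with C6 the higher.

19 semitones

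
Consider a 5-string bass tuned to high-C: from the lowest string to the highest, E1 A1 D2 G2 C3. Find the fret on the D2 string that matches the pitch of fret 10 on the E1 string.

0

E1 at fret 10 is E1 + 10 semitones = D2.
The open D2 string is 10 semitones above the open E1, so the same pitch on the D2 string lies at fret 10 − 10 = 0.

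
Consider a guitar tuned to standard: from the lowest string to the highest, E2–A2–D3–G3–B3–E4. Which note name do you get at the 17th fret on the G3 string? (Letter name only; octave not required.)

C

Each fret is one semitone, so G3 + 17 = C.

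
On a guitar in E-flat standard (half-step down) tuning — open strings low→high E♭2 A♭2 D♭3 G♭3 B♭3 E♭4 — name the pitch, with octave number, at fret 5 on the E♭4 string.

A♭4

Each fret is one semitone, so E♭4 + 5 = A♭4.
(Equivalently spelled G♯4.)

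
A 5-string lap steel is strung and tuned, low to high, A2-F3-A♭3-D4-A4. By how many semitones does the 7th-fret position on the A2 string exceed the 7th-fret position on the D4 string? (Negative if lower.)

-17 semitones

A2 at fret 7 → E3 (MIDI 52); D4 at fret 7 → A4 (MIDI 69).
52 − 69 = -17, so the two pitches are 17 semitones apart.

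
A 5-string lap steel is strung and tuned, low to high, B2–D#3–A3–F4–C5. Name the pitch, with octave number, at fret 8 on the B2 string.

Each fret is one semitone, so B2 + 8 = G3.

G3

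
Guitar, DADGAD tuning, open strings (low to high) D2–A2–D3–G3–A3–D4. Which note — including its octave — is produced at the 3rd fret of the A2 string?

The open A2 string plus 3 semitones: A–A#–B–C.
The walk passes from B into C once, so the octave number goes from 2 to 3.

C3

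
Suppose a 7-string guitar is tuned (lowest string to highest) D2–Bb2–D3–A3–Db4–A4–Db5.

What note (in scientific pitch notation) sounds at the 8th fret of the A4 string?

F5

A4 is MIDI 69. Adding 8 gives 77, which is F5.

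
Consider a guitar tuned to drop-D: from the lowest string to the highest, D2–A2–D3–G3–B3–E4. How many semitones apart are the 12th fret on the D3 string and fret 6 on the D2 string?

18 semitones

D3 at fret 12 → D4 (MIDI 62); D2 at fret 6 → G#2 (MIDI 44).
62 − 44 = 18, so the two pitches are 18 semitones apart, with D4 the higher.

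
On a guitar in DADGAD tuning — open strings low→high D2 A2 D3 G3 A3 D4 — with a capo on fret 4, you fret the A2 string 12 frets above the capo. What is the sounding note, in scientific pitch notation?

The capo raises the open A2 by 4 semitones to C#3; fretting 12 more gives A2 + 4 + 12 = A2 + 16 semitones = C#4.

C#4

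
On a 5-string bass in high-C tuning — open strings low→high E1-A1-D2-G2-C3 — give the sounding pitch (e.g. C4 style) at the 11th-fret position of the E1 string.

E1 is MIDI 28. Adding 11 gives 39, which is D#2.
(Equivalently spelled Eb2.)

D#2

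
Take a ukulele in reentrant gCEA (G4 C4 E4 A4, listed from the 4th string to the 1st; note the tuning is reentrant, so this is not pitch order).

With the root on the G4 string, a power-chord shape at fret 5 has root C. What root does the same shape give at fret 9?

E

Moving from fret 5 to fret 9 shifts the root by 4 semitones.
C up 4 semitones is E.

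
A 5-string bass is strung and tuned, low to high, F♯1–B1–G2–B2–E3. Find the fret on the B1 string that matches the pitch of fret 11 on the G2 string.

19

Fret 11 on G2 is MIDI 43 + 11 = 54 (F♯3). On the B1 string (open MIDI 35), that pitch is 54 − 35 = fret 19.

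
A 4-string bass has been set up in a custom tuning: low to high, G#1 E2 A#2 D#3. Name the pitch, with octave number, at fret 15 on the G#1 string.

G#1 is MIDI 32. Adding 15 gives 47, which is B2.

B2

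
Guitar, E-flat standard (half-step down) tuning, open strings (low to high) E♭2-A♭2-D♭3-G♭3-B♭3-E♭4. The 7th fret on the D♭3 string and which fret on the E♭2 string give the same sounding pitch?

17

D♭3 at fret 7 is D♭3 + 7 semitones = A♭3.
The open E♭2 string is 10 semitones below the open D♭3, so the same pitch on the E♭2 string lies at fret 7 + 10 = 17.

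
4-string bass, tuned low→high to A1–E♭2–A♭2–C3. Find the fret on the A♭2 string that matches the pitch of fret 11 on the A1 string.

0

Fret 11 on A1 is MIDI 33 + 11 = 44 (A♭2). On the A♭2 string (open MIDI 44), that pitch is 44 − 44 = fret 0.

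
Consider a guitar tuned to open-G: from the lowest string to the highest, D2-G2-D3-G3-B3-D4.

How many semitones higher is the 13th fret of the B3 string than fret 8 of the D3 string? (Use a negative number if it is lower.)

B3 at fret 13 → C5 (MIDI 72); D3 at fret 8 → A#3 (MIDI 58).
72 − 58 = 14, so the two pitches are 14 semitones apart.

14 semitones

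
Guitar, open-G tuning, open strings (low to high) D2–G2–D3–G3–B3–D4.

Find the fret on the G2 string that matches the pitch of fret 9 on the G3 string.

G3 at fret 9 is G3 + 9 semitones = E4.
The open G2 string is 12 semitones below the open G3, so the same pitch on the G2 string lies at fret 9 + 12 = 21.

21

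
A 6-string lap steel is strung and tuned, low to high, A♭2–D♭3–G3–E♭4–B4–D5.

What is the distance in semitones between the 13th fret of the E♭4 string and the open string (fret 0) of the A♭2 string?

32 semitones

E♭4 at fret 13 → E5 (MIDI 76); A♭2 at fret 0 → A♭2 (MIDI 44).
76 − 44 = 32, so the two pitches are 32 semitones apart, with E5 the higher.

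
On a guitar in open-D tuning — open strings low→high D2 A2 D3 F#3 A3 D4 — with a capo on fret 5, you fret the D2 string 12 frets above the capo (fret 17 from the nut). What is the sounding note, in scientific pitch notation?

The capo raises the open D2 by 5 semitones to G2; fretting 12 more gives D2 + 5 + 12 = D2 + 17 semitones = G3.

G3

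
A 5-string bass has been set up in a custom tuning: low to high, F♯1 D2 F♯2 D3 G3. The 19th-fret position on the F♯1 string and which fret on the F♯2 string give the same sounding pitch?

F♯1 at fret 19 is F♯1 + 19 semitones = C♯3.
The open F♯2 string is 12 semitones above the open F♯1, so the same pitch on the F♯2 string lies at fret 19 − 12 = 7.

7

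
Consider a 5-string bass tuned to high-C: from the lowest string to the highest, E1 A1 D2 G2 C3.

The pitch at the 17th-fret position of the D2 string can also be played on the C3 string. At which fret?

Fret 17 on D2 is MIDI 38 + 17 = 55 (G3). On the C3 string (open MIDI 48), that pitch is 55 − 48 = fret 7.

7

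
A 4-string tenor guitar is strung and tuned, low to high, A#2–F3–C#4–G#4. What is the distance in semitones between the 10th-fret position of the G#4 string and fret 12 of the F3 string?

13 semitones

G#4 at fret 10 → F#5 (MIDI 78); F3 at fret 12 → F4 (MIDI 65).
78 − 65 = 13, so the two pitches are 13 semitones apart, with F#5 the higher.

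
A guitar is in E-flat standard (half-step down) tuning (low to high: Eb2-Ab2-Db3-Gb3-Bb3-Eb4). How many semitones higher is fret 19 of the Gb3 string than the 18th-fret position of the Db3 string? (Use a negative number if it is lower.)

6 semitones

Gb3 at fret 19 → Db5 (MIDI 73); Db3 at fret 18 → G4 (MIDI 67).
73 − 67 = 6, so the two pitches are 6 semitones apart.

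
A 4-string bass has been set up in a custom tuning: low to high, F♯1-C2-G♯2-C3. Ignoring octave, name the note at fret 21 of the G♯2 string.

F

G♯2 is MIDI 44. Adding 21 gives 65; 65 mod 12 = 5, i.e. F.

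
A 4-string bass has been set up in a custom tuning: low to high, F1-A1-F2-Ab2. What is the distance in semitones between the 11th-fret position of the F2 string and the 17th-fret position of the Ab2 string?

9 semitones

F2 at fret 11 → E3 (MIDI 52); Ab2 at fret 17 → Db4 (MIDI 61).
52 − 61 = -9, so the two pitches are 9 semitones apart, with Db4 the higher.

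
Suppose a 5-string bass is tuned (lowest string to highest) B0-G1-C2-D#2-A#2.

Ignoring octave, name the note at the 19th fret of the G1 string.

D

Each fret is one semitone, so G1 + 19 = D.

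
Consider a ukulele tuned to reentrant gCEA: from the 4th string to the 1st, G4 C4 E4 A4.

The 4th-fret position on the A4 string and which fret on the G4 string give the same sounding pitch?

6

A4 at fret 4 is A4 + 4 semitones = C#5.
The open G4 string is 2 semitones below the open A4, so the same pitch on the G4 string lies at fret 4 + 2 = 6.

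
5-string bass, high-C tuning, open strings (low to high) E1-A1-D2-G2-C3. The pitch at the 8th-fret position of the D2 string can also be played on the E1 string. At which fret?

D2 at fret 8 is D2 + 8 semitones = A#2.
The open E1 string is 10 semitones below the open D2, so the same pitch on the E1 string lies at fret 8 + 10 = 18.

18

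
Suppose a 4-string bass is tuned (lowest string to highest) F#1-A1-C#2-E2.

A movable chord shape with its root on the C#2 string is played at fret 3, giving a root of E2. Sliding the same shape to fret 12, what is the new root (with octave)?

C#3

Moving from fret 3 to fret 12 shifts the root by 9 semitones.
E2 up 9 semitones is C#3.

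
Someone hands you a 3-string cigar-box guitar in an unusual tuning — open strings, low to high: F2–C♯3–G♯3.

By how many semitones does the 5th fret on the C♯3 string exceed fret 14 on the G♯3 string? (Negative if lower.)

-16 semitones

C♯3 at fret 5 → F♯3 (MIDI 54); G♯3 at fret 14 → A♯4 (MIDI 70).
54 − 70 = -16, so the two pitches are 16 semitones apart.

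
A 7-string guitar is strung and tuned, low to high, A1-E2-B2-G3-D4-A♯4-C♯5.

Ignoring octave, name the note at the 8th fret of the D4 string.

D4 is MIDI 62. Adding 8 gives 70; 70 mod 12 = 10, i.e. A♯.
(Equivalently spelled B♭.)

A♯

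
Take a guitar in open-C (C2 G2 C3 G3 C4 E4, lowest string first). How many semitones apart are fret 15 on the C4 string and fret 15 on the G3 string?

C4 at fret 15 → D#5 (MIDI 75); G3 at fret 15 → A#4 (MIDI 70).
75 − 70 = 5, so the two pitches are 5 semitones apart, with D#5 the higher.

5 semitones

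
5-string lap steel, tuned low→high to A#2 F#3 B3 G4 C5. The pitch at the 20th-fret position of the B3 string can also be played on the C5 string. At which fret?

B3 at fret 20 is B3 + 20 semitones = G5.
The open C5 string is 13 semitones above the open B3, so the same pitch on the C5 string lies at fret 20 − 13 = 7.

7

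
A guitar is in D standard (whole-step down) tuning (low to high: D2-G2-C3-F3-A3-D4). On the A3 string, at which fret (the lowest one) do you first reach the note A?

0

From A3, count semitones up the chromatic scale until reaching A: A — 0 steps.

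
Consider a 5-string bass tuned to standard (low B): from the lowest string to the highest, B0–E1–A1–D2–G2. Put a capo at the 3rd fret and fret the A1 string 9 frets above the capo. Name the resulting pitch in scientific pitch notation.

The capo raises the open A1 by 3 semitones to C2; fretting 9 more gives A1 + 3 + 9 = A1 + 12 semitones = A2.

A2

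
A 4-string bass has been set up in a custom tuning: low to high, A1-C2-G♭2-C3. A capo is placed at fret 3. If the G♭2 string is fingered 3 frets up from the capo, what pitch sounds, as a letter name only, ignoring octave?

The capo raises the open G♭2 by 3 semitones to A2; fretting 3 more gives G♭2 + 3 + 3 = G♭2 + 6 semitones, landing on C.

C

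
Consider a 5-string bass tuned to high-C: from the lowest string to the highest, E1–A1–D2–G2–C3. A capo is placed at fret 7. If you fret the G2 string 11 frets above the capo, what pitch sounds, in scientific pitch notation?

The capo raises the open G2 by 7 semitones to D3; fretting 11 more gives G2 + 7 + 11 = G2 + 18 semitones = C#4.

C#4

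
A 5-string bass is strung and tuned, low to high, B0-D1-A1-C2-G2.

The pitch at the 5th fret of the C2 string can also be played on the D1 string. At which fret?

C2 at fret 5 is C2 + 5 semitones = F2.
The open D1 string is 10 semitones below the open C2, so the same pitch on the D1 string lies at fret 5 + 10 = 15.

15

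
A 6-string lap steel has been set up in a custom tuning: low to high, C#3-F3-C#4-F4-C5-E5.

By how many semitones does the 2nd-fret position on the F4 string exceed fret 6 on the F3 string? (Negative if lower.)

8 semitones

F4 at fret 2 → G4 (MIDI 67); F3 at fret 6 → B3 (MIDI 59).
67 − 59 = 8, so the two pitches are 8 semitones apart.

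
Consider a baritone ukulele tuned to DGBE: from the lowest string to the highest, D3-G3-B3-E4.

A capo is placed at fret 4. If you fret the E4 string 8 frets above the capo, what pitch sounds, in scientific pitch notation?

E5

The capo raises the open E4 by 4 semitones to G#4; fretting 8 more gives E4 + 4 + 8 = E4 + 12 semitones = E5.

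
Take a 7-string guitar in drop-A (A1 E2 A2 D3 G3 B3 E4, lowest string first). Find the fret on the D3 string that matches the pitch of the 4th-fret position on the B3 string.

Fret 4 on B3 is MIDI 59 + 4 = 63 (D♯4). On the D3 string (open MIDI 50), that pitch is 63 − 50 = fret 13.

13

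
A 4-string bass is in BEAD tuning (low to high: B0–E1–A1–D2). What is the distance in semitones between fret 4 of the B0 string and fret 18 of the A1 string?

24 semitones

B0 at fret 4 → D#1 (MIDI 27); A1 at fret 18 → D#3 (MIDI 51).
27 − 51 = -24, so the two pitches are 24 semitones apart, with D#3 the higher.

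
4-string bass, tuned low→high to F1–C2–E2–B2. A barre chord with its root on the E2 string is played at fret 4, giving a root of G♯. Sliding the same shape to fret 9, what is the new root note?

Moving from fret 4 to fret 9 shifts the root by 5 semitones.
G♯ up 5 semitones is C♯.

C♯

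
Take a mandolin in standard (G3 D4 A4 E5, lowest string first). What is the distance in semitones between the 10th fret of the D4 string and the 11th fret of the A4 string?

D4 at fret 10 → C5 (MIDI 72); A4 at fret 11 → G#5 (MIDI 80).
72 − 80 = -8, so the two pitches are 8 semitones apart, with G#5 the higher.

8 semitones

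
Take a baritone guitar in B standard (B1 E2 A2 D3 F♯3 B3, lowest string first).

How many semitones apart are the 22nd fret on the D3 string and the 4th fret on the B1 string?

33 semitones

D3 at fret 22 → C5 (MIDI 72); B1 at fret 4 → D♯2 (MIDI 39).
72 − 39 = 33, so the two pitches are 33 semitones apart, with C5 the higher.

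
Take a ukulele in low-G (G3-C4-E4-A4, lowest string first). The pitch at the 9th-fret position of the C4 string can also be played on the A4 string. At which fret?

C4 at fret 9 is C4 + 9 semitones = A4.
The open A4 string is 9 semitones above the open C4, so the same pitch on the A4 string lies at fret 9 − 9 = 0.

0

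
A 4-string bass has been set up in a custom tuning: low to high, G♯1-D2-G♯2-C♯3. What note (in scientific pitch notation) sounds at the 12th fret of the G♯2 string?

G♯3

Each fret is one semitone, so G♯2 + 12 = G♯3.
(Equivalently spelled A♭3.)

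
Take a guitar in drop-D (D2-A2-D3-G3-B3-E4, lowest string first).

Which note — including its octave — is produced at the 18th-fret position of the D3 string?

The open D3 string plus 18 semitones: D–D#–E–F–…–F#–G–G#.
The walk passes from B into C once, so the octave number goes from 3 to 4.
(Equivalently spelled A♭4.)

G♯4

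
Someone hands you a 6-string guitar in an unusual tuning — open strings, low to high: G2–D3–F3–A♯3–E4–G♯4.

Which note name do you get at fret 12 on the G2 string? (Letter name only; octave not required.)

G

The open G2 string plus 12 semitones: G–G#–A–A#–…–F–F#–G.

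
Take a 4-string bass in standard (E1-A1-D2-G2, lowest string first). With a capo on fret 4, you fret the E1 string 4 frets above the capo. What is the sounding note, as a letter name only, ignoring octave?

C

The capo raises the open E1 by 4 semitones to G#1; fretting 4 more gives E1 + 4 + 4 = E1 + 8 semitones, landing on C.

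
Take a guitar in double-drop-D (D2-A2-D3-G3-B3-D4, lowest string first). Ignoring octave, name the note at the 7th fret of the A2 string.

A2 is MIDI 45. Adding 7 gives 52; 52 mod 12 = 4, i.e. E.

E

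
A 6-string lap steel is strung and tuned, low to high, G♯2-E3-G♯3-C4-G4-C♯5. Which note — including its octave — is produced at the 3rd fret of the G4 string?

A♯4

Each fret is one semitone, so G4 + 3 = A♯4.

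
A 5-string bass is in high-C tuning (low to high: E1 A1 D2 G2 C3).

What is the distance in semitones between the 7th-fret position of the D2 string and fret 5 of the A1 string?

D2 at fret 7 → A2 (MIDI 45); A1 at fret 5 → D2 (MIDI 38).
45 − 38 = 7, so the two pitches are 7 semitones apart, with A2 the higher.

7 semitones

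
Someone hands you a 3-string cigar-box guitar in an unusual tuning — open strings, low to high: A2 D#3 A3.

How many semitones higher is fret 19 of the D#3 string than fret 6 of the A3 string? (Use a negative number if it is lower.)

D#3 at fret 19 → A#4 (MIDI 70); A3 at fret 6 → D#4 (MIDI 63).
70 − 63 = 7, so the two pitches are 7 semitones apart.

7 semitones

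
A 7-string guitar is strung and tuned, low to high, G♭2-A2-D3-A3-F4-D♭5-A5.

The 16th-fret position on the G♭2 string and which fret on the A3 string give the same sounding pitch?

1

G♭2 at fret 16 is G♭2 + 16 semitones = B♭3.
The open A3 string is 15 semitones above the open G♭2, so the same pitch on the A3 string lies at fret 16 − 15 = 1.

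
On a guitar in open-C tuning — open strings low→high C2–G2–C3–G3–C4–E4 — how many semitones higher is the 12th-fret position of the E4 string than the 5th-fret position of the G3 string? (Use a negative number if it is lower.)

E4 at fret 12 → E5 (MIDI 76); G3 at fret 5 → C4 (MIDI 60).
76 − 60 = 16, so the two pitches are 16 semitones apart.

16 semitones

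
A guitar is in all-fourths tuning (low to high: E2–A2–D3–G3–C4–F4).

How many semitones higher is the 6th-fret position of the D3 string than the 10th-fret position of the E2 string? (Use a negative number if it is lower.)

D3 at fret 6 → G#3 (MIDI 56); E2 at fret 10 → D3 (MIDI 50).
56 − 50 = 6, so the two pitches are 6 semitones apart.

6 semitones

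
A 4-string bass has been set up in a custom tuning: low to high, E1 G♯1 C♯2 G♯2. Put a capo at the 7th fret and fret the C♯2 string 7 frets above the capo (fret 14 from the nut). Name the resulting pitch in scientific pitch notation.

D♯3

The capo raises the open C♯2 by 7 semitones to G♯2; fretting 7 more gives C♯2 + 7 + 7 = C♯2 + 14 semitones = D♯3.
(Also written E♭.)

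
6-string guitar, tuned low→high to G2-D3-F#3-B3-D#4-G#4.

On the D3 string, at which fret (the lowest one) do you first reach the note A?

7

From D3, count semitones up the chromatic scale until reaching A: D–D#–E–F–F#–G–G#–A — 7 steps.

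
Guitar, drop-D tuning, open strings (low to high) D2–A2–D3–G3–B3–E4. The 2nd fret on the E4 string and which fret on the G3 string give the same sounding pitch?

E4 at fret 2 is E4 + 2 semitones = F♯4.
The open G3 string is 9 semitones below the open E4, so the same pitch on the G3 string lies at fret 2 + 9 = 11.

11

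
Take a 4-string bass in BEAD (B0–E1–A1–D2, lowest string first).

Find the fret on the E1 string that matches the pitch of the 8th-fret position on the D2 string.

18

Fret 8 on D2 is MIDI 38 + 8 = 46 (A#2). On the E1 string (open MIDI 28), that pitch is 46 − 28 = fret 18.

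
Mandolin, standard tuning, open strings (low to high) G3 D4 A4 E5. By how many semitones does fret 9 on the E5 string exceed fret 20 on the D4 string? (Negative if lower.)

E5 at fret 9 → C♯6 (MIDI 85); D4 at fret 20 → A♯5 (MIDI 82).
85 − 82 = 3, so the two pitches are 3 semitones apart.

3 semitones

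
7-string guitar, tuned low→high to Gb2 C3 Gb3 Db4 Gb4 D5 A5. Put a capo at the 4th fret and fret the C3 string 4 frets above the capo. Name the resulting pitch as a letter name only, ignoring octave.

Ab

The capo raises the open C3 by 4 semitones to E3; fretting 4 more gives C3 + 4 + 4 = C3 + 8 semitones, landing on Ab.
(Also written G#.)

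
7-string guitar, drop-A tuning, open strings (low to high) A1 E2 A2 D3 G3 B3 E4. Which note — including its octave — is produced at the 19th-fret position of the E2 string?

B3

The open E2 string plus 19 semitones: E–F–F#–G–…–A–A#–B.
The walk passes from B into C once, so the octave number goes from 2 to 3.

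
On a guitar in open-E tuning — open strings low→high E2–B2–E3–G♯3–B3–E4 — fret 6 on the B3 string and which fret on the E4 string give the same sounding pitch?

B3 at fret 6 is B3 + 6 semitones = F4.
The open E4 string is 5 semitones above the open B3, so the same pitch on the E4 string lies at fret 6 − 5 = 1.

1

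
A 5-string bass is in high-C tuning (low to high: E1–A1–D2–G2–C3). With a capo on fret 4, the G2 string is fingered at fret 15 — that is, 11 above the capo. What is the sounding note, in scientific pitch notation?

A♯3

The capo raises the open G2 by 4 semitones to B2; fretting 11 more gives G2 + 4 + 11 = G2 + 15 semitones = A♯3.
(Also written B♭.)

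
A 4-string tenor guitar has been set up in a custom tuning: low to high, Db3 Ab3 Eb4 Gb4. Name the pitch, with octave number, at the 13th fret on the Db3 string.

D4

Each fret is one semitone, so Db3 + 13 = D4.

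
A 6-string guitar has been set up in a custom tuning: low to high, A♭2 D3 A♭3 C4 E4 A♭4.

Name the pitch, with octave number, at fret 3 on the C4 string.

C4 is MIDI 60. Adding 3 gives 63, which is E♭4.
(Equivalently spelled D♯4.)

E♭4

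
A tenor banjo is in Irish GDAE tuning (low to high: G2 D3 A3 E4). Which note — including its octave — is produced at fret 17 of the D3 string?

Each fret is one semitone, so D3 + 17 = G4.

G4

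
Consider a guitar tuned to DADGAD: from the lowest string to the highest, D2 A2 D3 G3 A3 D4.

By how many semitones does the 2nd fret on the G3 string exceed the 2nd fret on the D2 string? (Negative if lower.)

17 semitones

G3 at fret 2 → A3 (MIDI 57); D2 at fret 2 → E2 (MIDI 40).
57 − 40 = 17, so the two pitches are 17 semitones apart.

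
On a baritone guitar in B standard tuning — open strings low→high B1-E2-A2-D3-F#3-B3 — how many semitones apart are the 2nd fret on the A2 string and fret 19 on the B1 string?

7 semitones

A2 at fret 2 → B2 (MIDI 47); B1 at fret 19 → F#3 (MIDI 54).
47 − 54 = -7, so the two pitches are 7 semitones apart, with F#3 the higher.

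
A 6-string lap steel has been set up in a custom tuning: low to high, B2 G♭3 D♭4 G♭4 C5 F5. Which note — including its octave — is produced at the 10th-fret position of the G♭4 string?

The open G♭4 string plus 10 semitones: Gb–G–Ab–A–…–D–Eb–E.
The walk passes from B into C once, so the octave number goes from 4 to 5.

E5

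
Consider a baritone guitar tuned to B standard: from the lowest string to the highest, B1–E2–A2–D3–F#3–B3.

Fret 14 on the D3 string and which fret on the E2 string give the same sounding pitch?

24

Fret 14 on D3 is MIDI 50 + 14 = 64 (E4). On the E2 string (open MIDI 40), that pitch is 64 − 40 = fret 24.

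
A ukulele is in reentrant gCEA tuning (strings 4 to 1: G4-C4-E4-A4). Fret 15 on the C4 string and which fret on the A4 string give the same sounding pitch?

Fret 15 on C4 is MIDI 60 + 15 = 75 (D#5). On the A4 string (open MIDI 69), that pitch is 75 − 69 = fret 6.

6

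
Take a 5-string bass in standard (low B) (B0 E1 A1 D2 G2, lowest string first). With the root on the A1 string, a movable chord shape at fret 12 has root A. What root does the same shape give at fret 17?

D

Moving from fret 12 to fret 17 shifts the root by 5 semitones.
A up 5 semitones is D.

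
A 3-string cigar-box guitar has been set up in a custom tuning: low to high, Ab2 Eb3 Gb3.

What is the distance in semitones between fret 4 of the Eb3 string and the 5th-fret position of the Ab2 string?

6 semitones

Eb3 at fret 4 → G3 (MIDI 55); Ab2 at fret 5 → Db3 (MIDI 49).
55 − 49 = 6, so the two pitches are 6 semitones apart, with G3 the higher.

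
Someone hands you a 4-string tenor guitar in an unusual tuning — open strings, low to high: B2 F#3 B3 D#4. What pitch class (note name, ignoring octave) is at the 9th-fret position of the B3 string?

B3 is MIDI 59. Adding 9 gives 68; 68 mod 12 = 8, i.e. G#.
(Equivalently spelled Ab.)

G#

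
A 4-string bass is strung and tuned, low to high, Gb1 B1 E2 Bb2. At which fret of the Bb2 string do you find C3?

C3 is 2 semitones above the open Bb2 (Bb–B–C), so it sits at fret 2.

2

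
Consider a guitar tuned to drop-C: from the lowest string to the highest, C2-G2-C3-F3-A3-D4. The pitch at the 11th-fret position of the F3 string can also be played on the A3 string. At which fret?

F3 at fret 11 is F3 + 11 semitones = E4.
The open A3 string is 4 semitones above the open F3, so the same pitch on the A3 string lies at fret 11 − 4 = 7.

7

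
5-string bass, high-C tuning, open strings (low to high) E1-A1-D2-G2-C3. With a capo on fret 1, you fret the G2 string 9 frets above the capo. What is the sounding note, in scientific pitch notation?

The capo raises the open G2 by 1 semitone to G♯2; fretting 9 more gives G2 + 1 + 9 = G2 + 10 semitones = F3.

F3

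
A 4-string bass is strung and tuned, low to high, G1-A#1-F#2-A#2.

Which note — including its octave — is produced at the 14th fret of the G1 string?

G1 is MIDI 31. Adding 14 gives 45, which is A2.

A2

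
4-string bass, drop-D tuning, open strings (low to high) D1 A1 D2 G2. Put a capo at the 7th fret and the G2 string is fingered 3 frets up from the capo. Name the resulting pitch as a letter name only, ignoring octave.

F

The capo raises the open G2 by 7 semitones to D3; fretting 3 more gives G2 + 7 + 3 = G2 + 10 semitones, landing on F.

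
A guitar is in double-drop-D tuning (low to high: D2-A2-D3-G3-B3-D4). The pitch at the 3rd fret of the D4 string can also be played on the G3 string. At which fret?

D4 at fret 3 is D4 + 3 semitones = F4.
The open G3 string is 7 semitones below the open D4, so the same pitch on the G3 string lies at fret 3 + 7 = 10.

10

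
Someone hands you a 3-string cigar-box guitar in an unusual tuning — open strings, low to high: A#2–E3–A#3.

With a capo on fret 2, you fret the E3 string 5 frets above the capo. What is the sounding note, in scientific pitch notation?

B3

The capo raises the open E3 by 2 semitones to F#3; fretting 5 more gives E3 + 2 + 5 = E3 + 7 semitones = B3.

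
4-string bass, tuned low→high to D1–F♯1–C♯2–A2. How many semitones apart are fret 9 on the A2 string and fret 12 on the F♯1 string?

A2 at fret 9 → F♯3 (MIDI 54); F♯1 at fret 12 → F♯2 (MIDI 42).
54 − 42 = 12, so the two pitches are 12 semitones apart, with F♯3 the higher.

12 semitones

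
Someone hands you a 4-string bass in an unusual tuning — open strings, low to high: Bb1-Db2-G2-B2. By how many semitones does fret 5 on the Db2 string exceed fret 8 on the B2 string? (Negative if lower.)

Db2 at fret 5 → Gb2 (MIDI 42); B2 at fret 8 → G3 (MIDI 55).
42 − 55 = -13, so the two pitches are 13 semitones apart.

-13 semitones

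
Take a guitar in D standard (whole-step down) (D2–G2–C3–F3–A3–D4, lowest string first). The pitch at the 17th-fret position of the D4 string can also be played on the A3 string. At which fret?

Fret 17 on D4 is MIDI 62 + 17 = 79 (G5). On the A3 string (open MIDI 57), that pitch is 79 − 57 = fret 22.

22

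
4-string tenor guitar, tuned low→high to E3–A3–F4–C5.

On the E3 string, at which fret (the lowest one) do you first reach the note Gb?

2

From E3, count semitones up the chromatic scale until reaching Gb: E–F–Gb — 2 steps.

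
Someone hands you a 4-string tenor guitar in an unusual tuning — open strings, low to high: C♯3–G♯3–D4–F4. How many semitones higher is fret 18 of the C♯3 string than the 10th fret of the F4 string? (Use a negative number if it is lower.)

C♯3 at fret 18 → G4 (MIDI 67); F4 at fret 10 → D♯5 (MIDI 75).
67 − 75 = -8, so the two pitches are 8 semitones apart.

-8 semitones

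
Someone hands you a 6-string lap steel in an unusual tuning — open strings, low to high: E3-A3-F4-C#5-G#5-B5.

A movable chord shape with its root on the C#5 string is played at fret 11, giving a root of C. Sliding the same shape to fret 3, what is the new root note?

Moving from fret 11 to fret 3 shifts the root by -8 semitones.
C down 8 semitones is E.

E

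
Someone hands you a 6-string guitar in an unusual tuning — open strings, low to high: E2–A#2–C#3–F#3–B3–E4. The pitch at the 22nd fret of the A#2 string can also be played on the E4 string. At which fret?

4

Fret 22 on A#2 is MIDI 46 + 22 = 68 (G#4). On the E4 string (open MIDI 64), that pitch is 68 − 64 = fret 4.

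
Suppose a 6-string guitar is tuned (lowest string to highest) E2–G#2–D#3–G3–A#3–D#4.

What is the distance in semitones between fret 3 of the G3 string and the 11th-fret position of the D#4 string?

16 semitones

G3 at fret 3 → A#3 (MIDI 58); D#4 at fret 11 → D5 (MIDI 74).
58 − 74 = -16, so the two pitches are 16 semitones apart, with D5 the higher.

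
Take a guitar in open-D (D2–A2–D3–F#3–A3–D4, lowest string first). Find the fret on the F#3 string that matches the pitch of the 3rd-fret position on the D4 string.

11

D4 at fret 3 is D4 + 3 semitones = F4.
The open F#3 string is 8 semitones below the open D4, so the same pitch on the F#3 string lies at fret 3 + 8 = 11.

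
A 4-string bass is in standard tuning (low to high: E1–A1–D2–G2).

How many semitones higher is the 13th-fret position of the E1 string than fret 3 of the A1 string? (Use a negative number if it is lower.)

5 semitones

E1 at fret 13 → F2 (MIDI 41); A1 at fret 3 → C2 (MIDI 36).
41 − 36 = 5, so the two pitches are 5 semitones apart.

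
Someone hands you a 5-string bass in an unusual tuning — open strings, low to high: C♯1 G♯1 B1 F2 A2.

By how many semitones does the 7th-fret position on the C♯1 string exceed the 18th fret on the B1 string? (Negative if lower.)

C♯1 at fret 7 → G♯1 (MIDI 32); B1 at fret 18 → F3 (MIDI 53).
32 − 53 = -21, so the two pitches are 21 semitones apart.

-21 semitones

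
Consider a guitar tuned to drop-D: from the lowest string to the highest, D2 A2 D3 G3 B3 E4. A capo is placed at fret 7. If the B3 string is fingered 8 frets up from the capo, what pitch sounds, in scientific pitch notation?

The capo raises the open B3 by 7 semitones to F♯4; fretting 8 more gives B3 + 7 + 8 = B3 + 15 semitones = D5.

D5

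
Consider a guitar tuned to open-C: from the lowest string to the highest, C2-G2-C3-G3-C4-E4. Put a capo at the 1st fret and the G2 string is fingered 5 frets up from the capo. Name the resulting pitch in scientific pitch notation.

C#3

The capo raises the open G2 by 1 semitone to G#2; fretting 5 more gives G2 + 1 + 5 = G2 + 6 semitones = C#3.
(Also written Db.)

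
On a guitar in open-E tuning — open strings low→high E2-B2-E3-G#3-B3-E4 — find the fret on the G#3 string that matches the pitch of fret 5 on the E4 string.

13

E4 at fret 5 is E4 + 5 semitones = A4.
The open G#3 string is 8 semitones below the open E4, so the same pitch on the G#3 string lies at fret 5 + 8 = 13.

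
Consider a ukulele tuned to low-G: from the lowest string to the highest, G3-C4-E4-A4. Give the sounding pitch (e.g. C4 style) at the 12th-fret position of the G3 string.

G4

The open G3 string plus 12 semitones: G–G#–A–A#–…–F–F#–G.
The walk passes from B into C once, so the octave number goes from 3 to 4.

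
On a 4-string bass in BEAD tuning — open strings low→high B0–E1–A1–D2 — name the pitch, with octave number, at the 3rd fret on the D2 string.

D2 is MIDI 38. Adding 3 gives 41, which is F2.

F2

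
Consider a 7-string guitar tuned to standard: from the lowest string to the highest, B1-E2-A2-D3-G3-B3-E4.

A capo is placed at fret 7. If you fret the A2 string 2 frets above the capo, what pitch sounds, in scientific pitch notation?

The capo raises the open A2 by 7 semitones to E3; fretting 2 more gives A2 + 7 + 2 = A2 + 9 semitones = F#3.
(Also written Gb.)

F#3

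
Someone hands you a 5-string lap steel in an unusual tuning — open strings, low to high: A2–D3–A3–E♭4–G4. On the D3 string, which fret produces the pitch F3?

F3 is 3 semitones above the open D3 (D–Eb–E–F), so it sits at fret 3.

3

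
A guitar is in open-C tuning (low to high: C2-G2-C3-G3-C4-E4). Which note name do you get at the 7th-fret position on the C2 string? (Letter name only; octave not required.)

C2 is MIDI 36. Adding 7 gives 43; 43 mod 12 = 7, i.e. G.

G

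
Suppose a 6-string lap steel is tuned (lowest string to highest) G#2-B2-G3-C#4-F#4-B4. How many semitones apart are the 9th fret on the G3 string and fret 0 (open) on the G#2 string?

20 semitones

G3 at fret 9 → E4 (MIDI 64); G#2 at fret 0 → G#2 (MIDI 44).
64 − 44 = 20, so the two pitches are 20 semitones apart, with E4 the higher.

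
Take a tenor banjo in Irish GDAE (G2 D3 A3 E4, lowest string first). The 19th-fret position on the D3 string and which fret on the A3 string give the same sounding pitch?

12

Fret 19 on D3 is MIDI 50 + 19 = 69 (A4). On the A3 string (open MIDI 57), that pitch is 69 − 57 = fret 12.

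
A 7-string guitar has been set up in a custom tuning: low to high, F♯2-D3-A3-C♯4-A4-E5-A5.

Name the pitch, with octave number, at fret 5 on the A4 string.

D5

A4 is MIDI 69. Adding 5 gives 74, which is D5.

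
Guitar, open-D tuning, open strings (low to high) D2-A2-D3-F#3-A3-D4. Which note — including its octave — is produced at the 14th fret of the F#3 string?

The open F#3 string plus 14 semitones: F#–G–G#–A–…–F#–G–G#.
The walk passes from B into C once, so the octave number goes from 3 to 4.

G#4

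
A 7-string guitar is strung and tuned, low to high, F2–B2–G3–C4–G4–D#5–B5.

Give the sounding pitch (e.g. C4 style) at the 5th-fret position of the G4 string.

Each fret is one semitone, so G4 + 5 = C5.

C5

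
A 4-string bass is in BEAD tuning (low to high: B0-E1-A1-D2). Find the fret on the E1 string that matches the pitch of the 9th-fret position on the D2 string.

19

D2 at fret 9 is D2 + 9 semitones = B2.
The open E1 string is 10 semitones below the open D2, so the same pitch on the E1 string lies at fret 9 + 10 = 19.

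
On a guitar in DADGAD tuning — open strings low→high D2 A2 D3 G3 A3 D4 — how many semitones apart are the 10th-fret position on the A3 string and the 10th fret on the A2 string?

A3 at fret 10 → G4 (MIDI 67); A2 at fret 10 → G3 (MIDI 55).
67 − 55 = 12, so the two pitches are 12 semitones apart, with G4 the higher.

12 semitones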